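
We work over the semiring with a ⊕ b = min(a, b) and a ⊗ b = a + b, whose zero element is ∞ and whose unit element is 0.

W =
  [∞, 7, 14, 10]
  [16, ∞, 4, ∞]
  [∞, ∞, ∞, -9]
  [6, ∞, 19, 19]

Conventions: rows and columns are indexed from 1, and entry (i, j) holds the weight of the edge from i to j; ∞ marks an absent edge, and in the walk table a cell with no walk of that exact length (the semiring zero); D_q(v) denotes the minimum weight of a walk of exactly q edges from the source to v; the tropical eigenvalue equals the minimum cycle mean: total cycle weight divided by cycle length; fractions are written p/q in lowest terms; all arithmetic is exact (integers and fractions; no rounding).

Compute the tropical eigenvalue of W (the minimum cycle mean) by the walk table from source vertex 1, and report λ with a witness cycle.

q=0: [0, ∞, ∞, ∞]
q=1: [∞, 7, 14, 10]
q=2: [16, ∞, 11, 5]
q=3: [11, 23, 24, 2]
q=4: [8, 18, 21, 15]
Optimal cycle mean attained by: cycle 1->2->3->4->1, total 7 + 4 + (-9) + 6, length 4.
Answer: λ = 2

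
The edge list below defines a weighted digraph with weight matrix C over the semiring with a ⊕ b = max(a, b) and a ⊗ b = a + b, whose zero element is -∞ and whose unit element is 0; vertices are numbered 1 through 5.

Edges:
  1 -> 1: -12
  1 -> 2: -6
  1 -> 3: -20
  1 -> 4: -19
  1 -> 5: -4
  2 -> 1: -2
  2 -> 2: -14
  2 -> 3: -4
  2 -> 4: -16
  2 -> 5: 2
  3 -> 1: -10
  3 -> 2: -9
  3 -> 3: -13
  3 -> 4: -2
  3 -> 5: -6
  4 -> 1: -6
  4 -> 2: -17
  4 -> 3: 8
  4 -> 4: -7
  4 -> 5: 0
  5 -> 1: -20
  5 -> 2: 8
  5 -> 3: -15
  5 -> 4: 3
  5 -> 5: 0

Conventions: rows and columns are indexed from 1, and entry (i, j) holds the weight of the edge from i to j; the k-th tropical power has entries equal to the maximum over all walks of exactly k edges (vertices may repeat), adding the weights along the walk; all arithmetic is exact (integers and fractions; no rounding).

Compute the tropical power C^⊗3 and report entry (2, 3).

C^⊗2:
  [-8, 4, -10, -1, -4]
  [-14, 10, -8, 5, 2]
  [-8, 2, 6, -3, -2]
  [-2, 8, 1, 6, 2]
  [6, 8, 11, 3, 10]
C^⊗3:
  [2, 4, 7, -1, 6]
  [8, 10, 13, 5, 12]
  [0, 6, 5, 4, 4]
  [6, 10, 14, 5, 10]
  [6, 18, 11, 13, 10]
Key observation: the optimum is the walk 2->5->4->3, with weight 2 + 3 + 8 = 13.
Optimal value attained by: walk 2->5->4->3.
Answer: (C^⊗3)[2][3] = 13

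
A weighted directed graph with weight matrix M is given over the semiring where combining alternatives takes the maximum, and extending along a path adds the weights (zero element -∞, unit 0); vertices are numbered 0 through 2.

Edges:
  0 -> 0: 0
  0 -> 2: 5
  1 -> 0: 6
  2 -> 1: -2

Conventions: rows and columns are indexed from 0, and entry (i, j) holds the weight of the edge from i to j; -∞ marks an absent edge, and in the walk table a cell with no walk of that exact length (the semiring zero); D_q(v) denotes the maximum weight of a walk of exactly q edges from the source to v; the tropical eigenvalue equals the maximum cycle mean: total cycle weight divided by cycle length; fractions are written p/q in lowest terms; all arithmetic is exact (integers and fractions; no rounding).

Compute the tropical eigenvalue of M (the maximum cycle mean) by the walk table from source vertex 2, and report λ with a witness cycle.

q=0: [-∞, -∞, 0]
q=1: [-∞, -2, -∞]
q=2: [4, -∞, -∞]
q=3: [4, -∞, 9]
Optimal cycle mean attained by: cycle 0->2->1->0, total 5 + (-2) + 6, length 3.
Answer: λ = 3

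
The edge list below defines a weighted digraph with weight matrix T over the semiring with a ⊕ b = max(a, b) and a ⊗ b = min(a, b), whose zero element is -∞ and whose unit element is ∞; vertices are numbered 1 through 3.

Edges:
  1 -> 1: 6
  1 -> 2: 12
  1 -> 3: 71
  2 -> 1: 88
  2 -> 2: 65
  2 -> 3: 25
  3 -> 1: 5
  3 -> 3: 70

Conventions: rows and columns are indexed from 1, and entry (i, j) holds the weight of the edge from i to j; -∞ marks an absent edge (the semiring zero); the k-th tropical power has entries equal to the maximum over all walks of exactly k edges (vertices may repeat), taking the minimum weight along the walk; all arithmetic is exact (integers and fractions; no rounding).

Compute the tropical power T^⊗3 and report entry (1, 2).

T^⊗2:
  [12, 12, 70]
  [65, 65, 71]
  [5, 5, 70]
T^⊗3:
  [12, 12, 70]
  [65, 65, 70]
  [5, 5, 70]
Key observation: the optimum is the walk 1->2->2->2, with weight 12 min 65 min 65 = 12.
Optimal value attained by: walk 1->2->2->2.
Answer: (T^⊗3)[1][2] = 12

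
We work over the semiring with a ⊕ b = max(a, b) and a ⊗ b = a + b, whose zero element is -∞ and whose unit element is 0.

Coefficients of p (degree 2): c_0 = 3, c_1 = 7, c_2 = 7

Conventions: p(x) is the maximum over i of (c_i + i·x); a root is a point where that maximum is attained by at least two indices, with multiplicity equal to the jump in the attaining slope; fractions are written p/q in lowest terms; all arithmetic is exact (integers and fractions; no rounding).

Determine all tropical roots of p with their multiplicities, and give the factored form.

hull edge (i=0, c=3) to (i=1, c=7): slope 4, span 1
hull edge (i=1, c=7) to (i=2, c=7): slope 0, span 1
Factored form: p(x) = 7 ⊗ (x ⊕ (-4)) ⊗ (x ⊕ 0)
Answer: roots = -4 (mult 1), 0 (mult 1)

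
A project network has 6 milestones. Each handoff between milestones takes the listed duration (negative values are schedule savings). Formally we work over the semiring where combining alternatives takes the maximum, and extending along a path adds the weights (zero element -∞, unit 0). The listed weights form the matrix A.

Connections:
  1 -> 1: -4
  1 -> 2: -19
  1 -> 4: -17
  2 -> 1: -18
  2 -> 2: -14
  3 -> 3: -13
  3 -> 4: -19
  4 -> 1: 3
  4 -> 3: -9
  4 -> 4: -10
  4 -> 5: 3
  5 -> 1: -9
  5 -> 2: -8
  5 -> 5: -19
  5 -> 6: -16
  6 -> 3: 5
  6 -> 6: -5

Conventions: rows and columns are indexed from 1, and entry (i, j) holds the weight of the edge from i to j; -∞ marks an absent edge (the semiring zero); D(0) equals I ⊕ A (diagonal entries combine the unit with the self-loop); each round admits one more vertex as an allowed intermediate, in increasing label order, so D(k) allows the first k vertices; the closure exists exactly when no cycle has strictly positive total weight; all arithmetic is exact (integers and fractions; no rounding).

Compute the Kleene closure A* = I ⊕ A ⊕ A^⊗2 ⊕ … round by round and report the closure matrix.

D(0):
  [0, -19, -∞, -17, -∞, -∞]
  [-18, 0, -∞, -∞, -∞, -∞]
  [-∞, -∞, 0, -19, -∞, -∞]
  [3, -∞, -9, 0, 3, -∞]
  [-9, -8, -∞, -∞, 0, -16]
  [-∞, -∞, 5, -∞, -∞, 0]
D(1):
  [0, -19, -∞, -17, -∞, -∞]
  [-18, 0, -∞, -35, -∞, -∞]
  [-∞, -∞, 0, -19, -∞, -∞]
  [3, -16, -9, 0, 3, -∞]
  [-9, -8, -∞, -26, 0, -16]
  [-∞, -∞, 5, -∞, -∞, 0]
D(2):
  [0, -19, -∞, -17, -∞, -∞]
  [-18, 0, -∞, -35, -∞, -∞]
  [-∞, -∞, 0, -19, -∞, -∞]
  [3, -16, -9, 0, 3, -∞]
  [-9, -8, -∞, -26, 0, -16]
  [-∞, -∞, 5, -∞, -∞, 0]
D(3):
  [0, -19, -∞, -17, -∞, -∞]
  [-18, 0, -∞, -35, -∞, -∞]
  [-∞, -∞, 0, -19, -∞, -∞]
  [3, -16, -9, 0, 3, -∞]
  [-9, -8, -∞, -26, 0, -16]
  [-∞, -∞, 5, -14, -∞, 0]
D(4):
  [0, -19, -26, -17, -14, -∞]
  [-18, 0, -44, -35, -32, -∞]
  [-16, -35, 0, -19, -16, -∞]
  [3, -16, -9, 0, 3, -∞]
  [-9, -8, -35, -26, 0, -16]
  [-11, -30, 5, -14, -11, 0]
D(5):
  [0, -19, -26, -17, -14, -30]
  [-18, 0, -44, -35, -32, -48]
  [-16, -24, 0, -19, -16, -32]
  [3, -5, -9, 0, 3, -13]
  [-9, -8, -35, -26, 0, -16]
  [-11, -19, 5, -14, -11, 0]
D(6):
  [0, -19, -25, -17, -14, -30]
  [-18, 0, -43, -35, -32, -48]
  [-16, -24, 0, -19, -16, -32]
  [3, -5, -8, 0, 3, -13]
  [-9, -8, -11, -26, 0, -16]
  [-11, -19, 5, -14, -11, 0]
Answer: A* = [[0, -19, -25, -17, -14, -30], [-18, 0, -43, -35, -32, -48], [-16, -24, 0, -19, -16, -32], [3, -5, -8, 0, 3, -13], [-9, -8, -11, -26, 0, -16], [-11, -19, 5, -14, -11, 0]]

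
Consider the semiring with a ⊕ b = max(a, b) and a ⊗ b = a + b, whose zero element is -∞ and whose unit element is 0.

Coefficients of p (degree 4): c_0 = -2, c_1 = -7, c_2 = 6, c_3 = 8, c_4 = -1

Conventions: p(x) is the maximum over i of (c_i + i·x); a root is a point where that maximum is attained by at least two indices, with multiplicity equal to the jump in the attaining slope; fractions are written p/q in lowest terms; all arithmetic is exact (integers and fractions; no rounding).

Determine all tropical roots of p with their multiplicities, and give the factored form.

hull edge (i=0, c=-2) to (i=2, c=6): slope 4, span 2
hull edge (i=2, c=6) to (i=3, c=8): slope 2, span 1
hull edge (i=3, c=8) to (i=4, c=-1): slope -9, span 1
Factored form: p(x) = -1 ⊗ (x ⊕ (-4)) ⊗ (x ⊕ (-4)) ⊗ (x ⊕ (-2)) ⊗ (x ⊕ 9)
Answer: roots = -4 (mult 2), -2 (mult 1), 9 (mult 1)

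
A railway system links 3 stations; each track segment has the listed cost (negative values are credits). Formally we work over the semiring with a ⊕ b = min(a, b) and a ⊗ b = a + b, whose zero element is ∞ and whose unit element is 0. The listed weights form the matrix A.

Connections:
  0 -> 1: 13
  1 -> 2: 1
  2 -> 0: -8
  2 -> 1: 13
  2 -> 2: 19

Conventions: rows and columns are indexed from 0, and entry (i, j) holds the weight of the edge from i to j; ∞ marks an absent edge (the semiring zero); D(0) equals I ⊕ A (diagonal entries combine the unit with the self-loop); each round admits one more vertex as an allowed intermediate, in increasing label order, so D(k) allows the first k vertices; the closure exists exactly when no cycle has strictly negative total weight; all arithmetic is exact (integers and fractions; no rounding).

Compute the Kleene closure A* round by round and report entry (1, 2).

D(0):
  [0, 13, ∞]
  [∞, 0, 1]
  [-8, 13, 0]
D(1):
  [0, 13, ∞]
  [∞, 0, 1]
  [-8, 5, 0]
D(2):
  [0, 13, 14]
  [∞, 0, 1]
  [-8, 5, 0]
D(3):
  [0, 13, 14]
  [-7, 0, 1]
  [-8, 5, 0]
Answer: A*[1][2] = 1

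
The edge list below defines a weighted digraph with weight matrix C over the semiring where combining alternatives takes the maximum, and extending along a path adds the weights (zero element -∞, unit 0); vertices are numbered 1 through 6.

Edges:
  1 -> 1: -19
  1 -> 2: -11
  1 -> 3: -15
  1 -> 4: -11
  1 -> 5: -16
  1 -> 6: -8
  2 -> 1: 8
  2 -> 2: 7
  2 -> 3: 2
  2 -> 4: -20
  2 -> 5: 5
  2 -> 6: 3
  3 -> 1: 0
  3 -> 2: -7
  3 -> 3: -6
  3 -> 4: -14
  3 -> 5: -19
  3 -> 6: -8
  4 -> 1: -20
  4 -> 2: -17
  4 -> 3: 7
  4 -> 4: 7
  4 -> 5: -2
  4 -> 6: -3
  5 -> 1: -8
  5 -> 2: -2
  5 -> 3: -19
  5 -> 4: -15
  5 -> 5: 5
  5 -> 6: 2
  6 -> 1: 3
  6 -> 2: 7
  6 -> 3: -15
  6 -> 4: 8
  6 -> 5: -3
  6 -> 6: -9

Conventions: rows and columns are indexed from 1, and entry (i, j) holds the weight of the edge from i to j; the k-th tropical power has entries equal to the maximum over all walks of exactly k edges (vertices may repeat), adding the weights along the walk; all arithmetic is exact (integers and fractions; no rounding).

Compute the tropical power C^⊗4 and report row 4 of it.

C^⊗2:
  [-3, -1, -4, 0, -6, -8]
  [15, 14, 9, 11, 12, 10]
  [1, 0, -5, 0, -2, -4]
  [7, 4, 14, 14, 5, 4]
  [6, 9, 0, 10, 10, 7]
  [15, 14, 15, 15, 12, 10]
C^⊗3:
  [7, 6, 7, 7, 4, 2]
  [22, 21, 18, 18, 19, 17]
  [8, 7, 7, 7, 5, 3]
  [14, 11, 21, 21, 12, 11]
  [17, 16, 17, 17, 15, 12]
  [22, 21, 22, 22, 19, 17]
C^⊗4:
  [14, 13, 14, 14, 11, 9]
  [29, 28, 25, 25, 26, 24]
  [15, 14, 14, 14, 12, 10]
  [21, 18, 28, 28, 19, 18]
  [24, 23, 24, 24, 21, 19]
  [29, 28, 29, 29, 26, 24]
Answer: row 4 of C^⊗4 = [21, 18, 28, 28, 19, 18]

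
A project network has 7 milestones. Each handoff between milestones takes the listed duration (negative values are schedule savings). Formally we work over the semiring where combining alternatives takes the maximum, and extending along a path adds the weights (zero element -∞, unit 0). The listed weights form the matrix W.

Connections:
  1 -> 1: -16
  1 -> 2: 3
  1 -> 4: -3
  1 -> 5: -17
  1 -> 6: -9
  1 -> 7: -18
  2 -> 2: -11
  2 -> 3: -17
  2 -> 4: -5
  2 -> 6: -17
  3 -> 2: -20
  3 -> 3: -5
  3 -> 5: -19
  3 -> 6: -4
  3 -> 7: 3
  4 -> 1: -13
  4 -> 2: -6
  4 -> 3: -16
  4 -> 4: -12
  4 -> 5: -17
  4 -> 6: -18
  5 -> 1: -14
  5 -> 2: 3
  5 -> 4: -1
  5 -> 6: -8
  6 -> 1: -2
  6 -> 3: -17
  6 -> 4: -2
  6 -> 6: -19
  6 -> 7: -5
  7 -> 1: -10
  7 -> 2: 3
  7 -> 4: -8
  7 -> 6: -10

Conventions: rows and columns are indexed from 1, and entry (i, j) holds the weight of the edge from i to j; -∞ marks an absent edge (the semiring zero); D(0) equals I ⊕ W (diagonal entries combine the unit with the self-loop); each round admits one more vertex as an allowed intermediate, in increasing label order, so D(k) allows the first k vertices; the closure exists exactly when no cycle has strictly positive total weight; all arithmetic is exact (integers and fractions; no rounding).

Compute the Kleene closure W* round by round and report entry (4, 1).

D(0):
  [0, 3, -∞, -3, -17, -9, -18]
  [-∞, 0, -17, -5, -∞, -17, -∞]
  [-∞, -20, 0, -∞, -19, -4, 3]
  [-13, -6, -16, 0, -17, -18, -∞]
  [-14, 3, -∞, -1, 0, -8, -∞]
  [-2, -∞, -17, -2, -∞, 0, -5]
  [-10, 3, -∞, -8, -∞, -10, 0]
D(1):
  [0, 3, -∞, -3, -17, -9, -18]
  [-∞, 0, -17, -5, -∞, -17, -∞]
  [-∞, -20, 0, -∞, -19, -4, 3]
  [-13, -6, -16, 0, -17, -18, -31]
  [-14, 3, -∞, -1, 0, -8, -32]
  [-2, 1, -17, -2, -19, 0, -5]
  [-10, 3, -∞, -8, -27, -10, 0]
D(2):
  [0, 3, -14, -2, -17, -9, -18]
  [-∞, 0, -17, -5, -∞, -17, -∞]
  [-∞, -20, 0, -25, -19, -4, 3]
  [-13, -6, -16, 0, -17, -18, -31]
  [-14, 3, -14, -1, 0, -8, -32]
  [-2, 1, -16, -2, -19, 0, -5]
  [-10, 3, -14, -2, -27, -10, 0]
D(3):
  [0, 3, -14, -2, -17, -9, -11]
  [-∞, 0, -17, -5, -36, -17, -14]
  [-∞, -20, 0, -25, -19, -4, 3]
  [-13, -6, -16, 0, -17, -18, -13]
  [-14, 3, -14, -1, 0, -8, -11]
  [-2, 1, -16, -2, -19, 0, -5]
  [-10, 3, -14, -2, -27, -10, 0]
D(4):
  [0, 3, -14, -2, -17, -9, -11]
  [-18, 0, -17, -5, -22, -17, -14]
  [-38, -20, 0, -25, -19, -4, 3]
  [-13, -6, -16, 0, -17, -18, -13]
  [-14, 3, -14, -1, 0, -8, -11]
  [-2, 1, -16, -2, -19, 0, -5]
  [-10, 3, -14, -2, -19, -10, 0]
D(5):
  [0, 3, -14, -2, -17, -9, -11]
  [-18, 0, -17, -5, -22, -17, -14]
  [-33, -16, 0, -20, -19, -4, 3]
  [-13, -6, -16, 0, -17, -18, -13]
  [-14, 3, -14, -1, 0, -8, -11]
  [-2, 1, -16, -2, -19, 0, -5]
  [-10, 3, -14, -2, -19, -10, 0]
D(6):
  [0, 3, -14, -2, -17, -9, -11]
  [-18, 0, -17, -5, -22, -17, -14]
  [-6, -3, 0, -6, -19, -4, 3]
  [-13, -6, -16, 0, -17, -18, -13]
  [-10, 3, -14, -1, 0, -8, -11]
  [-2, 1, -16, -2, -19, 0, -5]
  [-10, 3, -14, -2, -19, -10, 0]
D(7):
  [0, 3, -14, -2, -17, -9, -11]
  [-18, 0, -17, -5, -22, -17, -14]
  [-6, 6, 0, 1, -16, -4, 3]
  [-13, -6, -16, 0, -17, -18, -13]
  [-10, 3, -14, -1, 0, -8, -11]
  [-2, 1, -16, -2, -19, 0, -5]
  [-10, 3, -14, -2, -19, -10, 0]
Answer: W*[4][1] = -13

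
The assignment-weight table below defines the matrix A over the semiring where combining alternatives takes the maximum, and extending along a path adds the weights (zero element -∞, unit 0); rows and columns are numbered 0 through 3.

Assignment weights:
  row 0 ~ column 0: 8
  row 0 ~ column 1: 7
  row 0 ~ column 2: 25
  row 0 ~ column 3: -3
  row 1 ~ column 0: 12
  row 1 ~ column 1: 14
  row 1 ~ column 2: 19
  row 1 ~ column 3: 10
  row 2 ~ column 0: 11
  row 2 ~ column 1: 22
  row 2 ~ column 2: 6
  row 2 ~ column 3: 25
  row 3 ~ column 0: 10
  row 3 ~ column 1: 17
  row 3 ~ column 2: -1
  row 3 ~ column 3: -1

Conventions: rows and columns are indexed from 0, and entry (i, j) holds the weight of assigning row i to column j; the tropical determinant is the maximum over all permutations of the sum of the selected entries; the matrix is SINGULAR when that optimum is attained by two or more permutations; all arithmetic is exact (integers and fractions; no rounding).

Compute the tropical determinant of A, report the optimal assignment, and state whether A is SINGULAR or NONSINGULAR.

σ = (0, 1, 2, 3): 8 + 14 + 6 + (-1) = 27
σ = (0, 1, 3, 2): 8 + 14 + 25 + (-1) = 46
σ = (0, 2, 1, 3): 8 + 19 + 22 + (-1) = 48
σ = (0, 2, 3, 1): 8 + 19 + 25 + 17 = 69
σ = (0, 3, 1, 2): 8 + 10 + 22 + (-1) = 39
σ = (0, 3, 2, 1): 8 + 10 + 6 + 17 = 41
σ = (1, 0, 2, 3): 7 + 12 + 6 + (-1) = 24
σ = (1, 0, 3, 2): 7 + 12 + 25 + (-1) = 43
σ = (1, 2, 0, 3): 7 + 19 + 11 + (-1) = 36
σ = (1, 2, 3, 0): 7 + 19 + 25 + 10 = 61
σ = (1, 3, 0, 2): 7 + 10 + 11 + (-1) = 27
σ = (1, 3, 2, 0): 7 + 10 + 6 + 10 = 33
σ = (2, 0, 1, 3): 25 + 12 + 22 + (-1) = 58
σ = (2, 0, 3, 1): 25 + 12 + 25 + 17 = 79
σ = (2, 1, 0, 3): 25 + 14 + 11 + (-1) = 49
σ = (2, 1, 3, 0): 25 + 14 + 25 + 10 = 74
σ = (2, 3, 0, 1): 25 + 10 + 11 + 17 = 63
σ = (2, 3, 1, 0): 25 + 10 + 22 + 10 = 67
σ = (3, 0, 1, 2): (-3) + 12 + 22 + (-1) = 30
σ = (3, 0, 2, 1): (-3) + 12 + 6 + 17 = 32
σ = (3, 1, 0, 2): (-3) + 14 + 11 + (-1) = 21
σ = (3, 1, 2, 0): (-3) + 14 + 6 + 10 = 27
σ = (3, 2, 0, 1): (-3) + 19 + 11 + 17 = 44
σ = (3, 2, 1, 0): (-3) + 19 + 22 + 10 = 48
Optimal value attained by: σ = (2, 0, 3, 1).
Answer: det⊕(A) = 79; verdict: NONSINGULAR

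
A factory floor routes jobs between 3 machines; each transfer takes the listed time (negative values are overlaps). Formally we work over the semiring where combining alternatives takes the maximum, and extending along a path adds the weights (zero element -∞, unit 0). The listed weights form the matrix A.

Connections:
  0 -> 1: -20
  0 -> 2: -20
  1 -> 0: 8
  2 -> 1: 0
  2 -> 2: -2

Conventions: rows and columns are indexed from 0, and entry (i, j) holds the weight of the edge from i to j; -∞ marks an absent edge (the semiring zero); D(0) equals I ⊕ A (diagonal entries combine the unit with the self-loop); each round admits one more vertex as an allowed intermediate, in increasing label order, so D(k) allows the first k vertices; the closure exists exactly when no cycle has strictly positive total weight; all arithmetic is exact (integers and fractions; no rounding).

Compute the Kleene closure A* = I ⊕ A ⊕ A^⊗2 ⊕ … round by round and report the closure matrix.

D(0):
  [0, -20, -20]
  [8, 0, -∞]
  [-∞, 0, 0]
D(1):
  [0, -20, -20]
  [8, 0, -12]
  [-∞, 0, 0]
D(2):
  [0, -20, -20]
  [8, 0, -12]
  [8, 0, 0]
D(3):
  [0, -20, -20]
  [8, 0, -12]
  [8, 0, 0]
Answer: A* = [[0, -20, -20], [8, 0, -12], [8, 0, 0]]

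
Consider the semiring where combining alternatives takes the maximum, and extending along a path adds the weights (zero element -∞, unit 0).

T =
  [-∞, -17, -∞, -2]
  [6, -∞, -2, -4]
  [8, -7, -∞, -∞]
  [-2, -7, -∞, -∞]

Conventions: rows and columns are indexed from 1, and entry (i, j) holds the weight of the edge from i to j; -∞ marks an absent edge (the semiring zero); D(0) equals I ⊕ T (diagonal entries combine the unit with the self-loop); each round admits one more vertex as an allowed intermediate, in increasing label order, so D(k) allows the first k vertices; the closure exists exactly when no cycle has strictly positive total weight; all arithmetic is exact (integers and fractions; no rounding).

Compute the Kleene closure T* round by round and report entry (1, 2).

D(0):
  [0, -17, -∞, -2]
  [6, 0, -2, -4]
  [8, -7, 0, -∞]
  [-2, -7, -∞, 0]
D(1):
  [0, -17, -∞, -2]
  [6, 0, -2, 4]
  [8, -7, 0, 6]
  [-2, -7, -∞, 0]
D(2):
  [0, -17, -19, -2]
  [6, 0, -2, 4]
  [8, -7, 0, 6]
  [-1, -7, -9, 0]
D(3):
  [0, -17, -19, -2]
  [6, 0, -2, 4]
  [8, -7, 0, 6]
  [-1, -7, -9, 0]
D(4):
  [0, -9, -11, -2]
  [6, 0, -2, 4]
  [8, -1, 0, 6]
  [-1, -7, -9, 0]
Answer: T*[1][2] = -9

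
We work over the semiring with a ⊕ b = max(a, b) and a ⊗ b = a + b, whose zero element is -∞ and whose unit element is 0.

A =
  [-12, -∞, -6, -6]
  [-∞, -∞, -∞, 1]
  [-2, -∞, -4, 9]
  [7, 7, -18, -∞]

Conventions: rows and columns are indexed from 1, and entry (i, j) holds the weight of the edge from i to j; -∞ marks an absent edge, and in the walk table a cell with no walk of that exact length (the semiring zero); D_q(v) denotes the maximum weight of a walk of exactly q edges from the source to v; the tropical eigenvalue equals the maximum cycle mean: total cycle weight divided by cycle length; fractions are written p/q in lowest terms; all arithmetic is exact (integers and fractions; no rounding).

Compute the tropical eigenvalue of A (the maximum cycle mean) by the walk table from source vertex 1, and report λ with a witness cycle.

q=0: [0, -∞, -∞, -∞]
q=1: [-12, -∞, -6, -6]
q=2: [1, 1, -10, 3]
q=3: [10, 10, -5, 2]
q=4: [9, 9, 4, 11]
Optimal cycle mean attained by: cycle 2->4->2, total 1 + 7, length 2.
Answer: λ = 4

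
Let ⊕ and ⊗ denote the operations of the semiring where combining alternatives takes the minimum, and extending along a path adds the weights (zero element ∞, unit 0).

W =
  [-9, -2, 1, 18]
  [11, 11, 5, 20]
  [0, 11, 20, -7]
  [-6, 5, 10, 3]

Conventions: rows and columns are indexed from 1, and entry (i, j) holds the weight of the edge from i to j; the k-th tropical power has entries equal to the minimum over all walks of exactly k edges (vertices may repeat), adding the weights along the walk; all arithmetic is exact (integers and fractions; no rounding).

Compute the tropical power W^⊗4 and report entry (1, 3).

W^⊗2:
  [-18, -11, -8, -6]
  [2, 9, 12, -2]
  [-13, -2, 1, -4]
  [-15, -8, -5, 3]
W^⊗3:
  [-27, -20, -17, -15]
  [-8, 0, 3, 1]
  [-22, -15, -12, -6]
  [-24, -17, -14, -12]
W^⊗4:
  [-36, -29, -26, -24]
  [-17, -10, -7, -4]
  [-31, -24, -21, -19]
  [-33, -26, -23, -21]
Key observation: the optimum is the walk 1->1->1->1->3, with weight (-9) + (-9) + (-9) + 1 = -26.
Optimal value attained by: walk 1->1->1->1->3.
Answer: (W^⊗4)[1][3] = -26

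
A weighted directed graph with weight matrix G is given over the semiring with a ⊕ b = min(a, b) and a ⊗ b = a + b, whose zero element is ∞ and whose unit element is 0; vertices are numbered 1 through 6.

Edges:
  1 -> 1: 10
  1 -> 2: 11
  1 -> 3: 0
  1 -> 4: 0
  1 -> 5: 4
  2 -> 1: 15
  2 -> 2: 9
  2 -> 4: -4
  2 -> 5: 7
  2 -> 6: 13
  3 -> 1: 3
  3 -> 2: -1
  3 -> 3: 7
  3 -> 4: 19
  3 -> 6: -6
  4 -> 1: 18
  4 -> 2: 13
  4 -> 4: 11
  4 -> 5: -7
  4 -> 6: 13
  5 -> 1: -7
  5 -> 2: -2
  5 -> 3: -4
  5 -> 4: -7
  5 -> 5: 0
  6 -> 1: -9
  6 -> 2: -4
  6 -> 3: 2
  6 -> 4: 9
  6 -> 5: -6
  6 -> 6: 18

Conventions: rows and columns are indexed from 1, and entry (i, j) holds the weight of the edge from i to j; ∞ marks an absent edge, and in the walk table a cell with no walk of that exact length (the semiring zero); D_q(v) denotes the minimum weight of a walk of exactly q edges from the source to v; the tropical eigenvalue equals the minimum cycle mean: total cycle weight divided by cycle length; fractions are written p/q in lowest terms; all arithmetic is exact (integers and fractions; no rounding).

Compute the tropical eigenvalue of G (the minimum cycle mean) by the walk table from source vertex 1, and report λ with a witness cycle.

q=0: [0, ∞, ∞, ∞, ∞, ∞]
q=1: [10, 11, 0, 0, 4, ∞]
q=2: [-3, -1, 0, -3, -7, -6]
q=3: [-15, -10, -11, -14, -12, -6]
q=4: [-19, -14, -16, -19, -21, -17]
q=5: [-28, -23, -25, -28, -26, -22]
q=6: [-33, -28, -30, -33, -35, -31]
Optimal cycle mean attained by: cycle 4->5->4, total (-7) + (-7), length 2.
Answer: λ = -7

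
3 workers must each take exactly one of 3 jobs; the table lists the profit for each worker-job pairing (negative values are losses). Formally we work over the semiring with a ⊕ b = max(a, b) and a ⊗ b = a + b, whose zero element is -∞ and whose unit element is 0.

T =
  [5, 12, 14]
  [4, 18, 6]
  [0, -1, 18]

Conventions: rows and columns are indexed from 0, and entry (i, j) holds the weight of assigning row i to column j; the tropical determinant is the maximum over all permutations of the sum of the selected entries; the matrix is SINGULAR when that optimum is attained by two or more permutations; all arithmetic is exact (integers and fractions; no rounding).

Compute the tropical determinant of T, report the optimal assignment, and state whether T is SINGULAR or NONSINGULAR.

σ = (0, 1, 2): 5 + 18 + 18 = 41
σ = (0, 2, 1): 5 + 6 + (-1) = 10
σ = (1, 0, 2): 12 + 4 + 18 = 34
σ = (1, 2, 0): 12 + 6 + 0 = 18
σ = (2, 0, 1): 14 + 4 + (-1) = 17
σ = (2, 1, 0): 14 + 18 + 0 = 32
Optimal value attained by: σ = (0, 1, 2).
Answer: det⊕(T) = 41; verdict: NONSINGULAR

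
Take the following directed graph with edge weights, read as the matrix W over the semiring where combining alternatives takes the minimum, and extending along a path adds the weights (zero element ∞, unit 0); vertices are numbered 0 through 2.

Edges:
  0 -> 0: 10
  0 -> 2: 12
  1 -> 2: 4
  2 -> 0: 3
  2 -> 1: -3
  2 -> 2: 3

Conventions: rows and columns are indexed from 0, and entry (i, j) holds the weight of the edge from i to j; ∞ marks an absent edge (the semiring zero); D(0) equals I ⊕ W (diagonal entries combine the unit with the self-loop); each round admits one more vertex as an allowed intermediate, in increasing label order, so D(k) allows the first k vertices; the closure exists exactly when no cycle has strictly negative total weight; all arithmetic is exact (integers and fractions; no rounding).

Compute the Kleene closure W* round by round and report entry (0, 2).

D(0):
  [0, ∞, 12]
  [∞, 0, 4]
  [3, -3, 0]
D(1):
  [0, ∞, 12]
  [∞, 0, 4]
  [3, -3, 0]
D(2):
  [0, ∞, 12]
  [∞, 0, 4]
  [3, -3, 0]
D(3):
  [0, 9, 12]
  [7, 0, 4]
  [3, -3, 0]
Answer: W*[0][2] = 12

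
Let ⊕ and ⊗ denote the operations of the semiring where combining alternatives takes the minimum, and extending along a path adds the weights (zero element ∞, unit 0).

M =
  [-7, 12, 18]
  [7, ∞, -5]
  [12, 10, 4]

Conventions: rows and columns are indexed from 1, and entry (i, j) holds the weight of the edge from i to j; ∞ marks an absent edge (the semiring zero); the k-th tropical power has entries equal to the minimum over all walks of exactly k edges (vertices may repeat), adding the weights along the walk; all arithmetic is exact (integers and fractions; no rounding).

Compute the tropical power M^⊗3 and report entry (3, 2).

M^⊗2:
  [-14, 5, 7]
  [0, 5, -1]
  [5, 14, 5]
M^⊗3:
  [-21, -2, 0]
  [-7, 9, 0]
  [-2, 15, 9]
Key observation: the optimum is the walk 3->2->3->2, with weight 10 + (-5) + 10 = 15.
Optimal value attained by: walk 3->2->3->2.
Answer: (M^⊗3)[3][2] = 15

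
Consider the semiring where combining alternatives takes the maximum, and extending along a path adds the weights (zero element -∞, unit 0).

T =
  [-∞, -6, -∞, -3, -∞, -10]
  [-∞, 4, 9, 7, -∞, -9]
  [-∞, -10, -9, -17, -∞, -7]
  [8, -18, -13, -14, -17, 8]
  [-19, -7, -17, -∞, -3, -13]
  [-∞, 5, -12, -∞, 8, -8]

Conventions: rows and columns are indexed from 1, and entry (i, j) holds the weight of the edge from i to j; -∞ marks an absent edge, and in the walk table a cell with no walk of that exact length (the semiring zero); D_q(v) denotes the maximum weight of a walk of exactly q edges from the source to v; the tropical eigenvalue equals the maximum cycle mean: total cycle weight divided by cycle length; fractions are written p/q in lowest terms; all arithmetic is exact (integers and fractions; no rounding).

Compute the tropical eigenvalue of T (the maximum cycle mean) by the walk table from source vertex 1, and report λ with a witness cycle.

q=0: [0, -∞, -∞, -∞, -∞, -∞]
q=1: [-∞, -6, -∞, -3, -∞, -10]
q=2: [5, -2, 3, 1, -2, 5]
q=3: [9, 10, 7, 5, 13, 9]
q=4: [13, 14, 19, 17, 17, 13]
q=5: [25, 18, 23, 21, 21, 25]
q=6: [29, 30, 27, 25, 33, 29]
Optimal cycle mean attained by: cycle 2->4->6->2, total 7 + 8 + 5, length 3.
Answer: λ = 20/3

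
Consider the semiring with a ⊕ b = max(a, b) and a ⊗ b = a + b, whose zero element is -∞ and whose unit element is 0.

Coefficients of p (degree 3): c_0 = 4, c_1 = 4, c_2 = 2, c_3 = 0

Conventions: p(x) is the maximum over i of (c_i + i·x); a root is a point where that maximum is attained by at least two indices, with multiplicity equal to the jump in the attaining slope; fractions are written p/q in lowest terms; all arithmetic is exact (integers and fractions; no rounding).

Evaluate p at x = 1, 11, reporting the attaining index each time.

p(1) = max(4+0·1=4, 4+1·1=5, 2+2·1=4, 0+3·1=3) = 5 (attained by i=1)
p(11) = max(4+0·11=4, 4+1·11=15, 2+2·11=24, 0+3·11=33) = 33 (attained by i=3)
Answer: p(1) = 5; p(11) = 33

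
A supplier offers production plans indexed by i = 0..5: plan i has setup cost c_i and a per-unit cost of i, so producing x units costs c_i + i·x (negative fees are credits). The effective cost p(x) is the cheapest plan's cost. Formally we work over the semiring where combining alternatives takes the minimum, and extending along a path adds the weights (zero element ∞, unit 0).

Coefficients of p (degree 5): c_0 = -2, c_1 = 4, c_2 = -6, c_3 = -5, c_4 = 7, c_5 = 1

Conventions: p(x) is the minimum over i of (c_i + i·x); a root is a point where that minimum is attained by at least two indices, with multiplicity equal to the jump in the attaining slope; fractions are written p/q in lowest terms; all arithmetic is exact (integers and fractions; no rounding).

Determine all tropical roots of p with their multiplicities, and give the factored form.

hull edge (i=0, c=-2) to (i=2, c=-6): slope -2, span 2
hull edge (i=2, c=-6) to (i=3, c=-5): slope 1, span 1
hull edge (i=3, c=-5) to (i=5, c=1): slope 3, span 2
Factored form: p(x) = 1 ⊗ (x ⊕ (-3)) ⊗ (x ⊕ (-3)) ⊗ (x ⊕ (-1)) ⊗ (x ⊕ 2) ⊗ (x ⊕ 2)
Answer: roots = -3 (mult 2), -1 (mult 1), 2 (mult 2)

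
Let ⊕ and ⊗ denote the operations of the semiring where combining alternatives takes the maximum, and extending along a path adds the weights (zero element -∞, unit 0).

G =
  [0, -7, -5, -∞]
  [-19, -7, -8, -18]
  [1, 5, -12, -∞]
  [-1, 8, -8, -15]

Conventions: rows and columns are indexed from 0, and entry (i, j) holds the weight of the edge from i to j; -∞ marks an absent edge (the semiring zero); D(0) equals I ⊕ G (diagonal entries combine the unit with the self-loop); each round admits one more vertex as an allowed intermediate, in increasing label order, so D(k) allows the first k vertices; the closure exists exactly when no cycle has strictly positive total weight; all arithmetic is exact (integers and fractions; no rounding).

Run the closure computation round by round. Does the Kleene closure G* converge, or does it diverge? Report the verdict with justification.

D(0):
  [0, -7, -5, -∞]
  [-19, 0, -8, -18]
  [1, 5, 0, -∞]
  [-1, 8, -8, 0]
D(1):
  [0, -7, -5, -∞]
  [-19, 0, -8, -18]
  [1, 5, 0, -∞]
  [-1, 8, -6, 0]
D(2):
  [0, -7, -5, -25]
  [-19, 0, -8, -18]
  [1, 5, 0, -13]
  [-1, 8, 0, 0]
D(3):
  [0, 0, -5, -18]
  [-7, 0, -8, -18]
  [1, 5, 0, -13]
  [1, 8, 0, 0]
D(4):
  [0, 0, -5, -18]
  [-7, 0, -8, -18]
  [1, 5, 0, -13]
  [1, 8, 0, 0]
Key observation: every diagonal entry stays at the unit through all rounds, so no improving cycle exists.
Answer: CONVERGES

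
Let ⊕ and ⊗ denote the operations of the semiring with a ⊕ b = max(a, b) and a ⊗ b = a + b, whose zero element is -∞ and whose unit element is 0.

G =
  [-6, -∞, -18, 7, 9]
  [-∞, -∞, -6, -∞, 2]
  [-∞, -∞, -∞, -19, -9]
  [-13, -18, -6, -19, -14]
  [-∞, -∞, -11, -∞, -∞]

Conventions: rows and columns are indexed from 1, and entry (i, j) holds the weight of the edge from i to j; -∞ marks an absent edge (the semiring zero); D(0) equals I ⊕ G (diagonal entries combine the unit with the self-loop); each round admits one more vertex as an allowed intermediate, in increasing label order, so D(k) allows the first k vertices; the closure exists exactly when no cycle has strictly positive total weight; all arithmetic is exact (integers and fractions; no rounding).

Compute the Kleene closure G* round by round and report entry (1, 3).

D(0):
  [0, -∞, -18, 7, 9]
  [-∞, 0, -6, -∞, 2]
  [-∞, -∞, 0, -19, -9]
  [-13, -18, -6, 0, -14]
  [-∞, -∞, -11, -∞, 0]
D(1):
  [0, -∞, -18, 7, 9]
  [-∞, 0, -6, -∞, 2]
  [-∞, -∞, 0, -19, -9]
  [-13, -18, -6, 0, -4]
  [-∞, -∞, -11, -∞, 0]
D(2):
  [0, -∞, -18, 7, 9]
  [-∞, 0, -6, -∞, 2]
  [-∞, -∞, 0, -19, -9]
  [-13, -18, -6, 0, -4]
  [-∞, -∞, -11, -∞, 0]
D(3):
  [0, -∞, -18, 7, 9]
  [-∞, 0, -6, -25, 2]
  [-∞, -∞, 0, -19, -9]
  [-13, -18, -6, 0, -4]
  [-∞, -∞, -11, -30, 0]
D(4):
  [0, -11, 1, 7, 9]
  [-38, 0, -6, -25, 2]
  [-32, -37, 0, -19, -9]
  [-13, -18, -6, 0, -4]
  [-43, -48, -11, -30, 0]
D(5):
  [0, -11, 1, 7, 9]
  [-38, 0, -6, -25, 2]
  [-32, -37, 0, -19, -9]
  [-13, -18, -6, 0, -4]
  [-43, -48, -11, -30, 0]
Answer: G*[1][3] = 1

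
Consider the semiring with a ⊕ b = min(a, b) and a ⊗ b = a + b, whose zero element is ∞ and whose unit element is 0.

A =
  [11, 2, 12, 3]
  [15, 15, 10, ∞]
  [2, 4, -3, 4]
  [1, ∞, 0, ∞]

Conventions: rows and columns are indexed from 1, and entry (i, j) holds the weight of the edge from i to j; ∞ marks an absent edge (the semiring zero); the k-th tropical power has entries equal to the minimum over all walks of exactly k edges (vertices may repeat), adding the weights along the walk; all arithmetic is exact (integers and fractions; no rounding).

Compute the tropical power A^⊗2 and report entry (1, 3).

A^⊗2:
  [4, 13, 3, 14]
  [12, 14, 7, 14]
  [-1, 1, -6, 1]
  [2, 3, -3, 4]
Key observation: the optimum is the walk 1->4->3, with weight 3 + 0 = 3.
Optimal value attained by: walk 1->4->3.
Answer: (A^⊗2)[1][3] = 3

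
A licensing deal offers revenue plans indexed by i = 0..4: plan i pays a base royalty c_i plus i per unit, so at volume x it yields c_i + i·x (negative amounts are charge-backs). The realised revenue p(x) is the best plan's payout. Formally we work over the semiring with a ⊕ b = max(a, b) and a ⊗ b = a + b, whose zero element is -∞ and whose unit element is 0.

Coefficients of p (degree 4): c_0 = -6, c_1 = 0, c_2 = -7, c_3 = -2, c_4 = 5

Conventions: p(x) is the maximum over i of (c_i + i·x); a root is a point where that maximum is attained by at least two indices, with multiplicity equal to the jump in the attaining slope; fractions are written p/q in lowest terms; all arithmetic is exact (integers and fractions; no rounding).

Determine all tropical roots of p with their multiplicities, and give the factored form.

hull edge (i=0, c=-6) to (i=1, c=0): slope 6, span 1
hull edge (i=1, c=0) to (i=4, c=5): slope 5/3, span 3
Factored form: p(x) = 5 ⊗ (x ⊕ (-6)) ⊗ (x ⊕ (-5/3)) ⊗ (x ⊕ (-5/3)) ⊗ (x ⊕ (-5/3))
Answer: roots = -6 (mult 1), -5/3 (mult 3)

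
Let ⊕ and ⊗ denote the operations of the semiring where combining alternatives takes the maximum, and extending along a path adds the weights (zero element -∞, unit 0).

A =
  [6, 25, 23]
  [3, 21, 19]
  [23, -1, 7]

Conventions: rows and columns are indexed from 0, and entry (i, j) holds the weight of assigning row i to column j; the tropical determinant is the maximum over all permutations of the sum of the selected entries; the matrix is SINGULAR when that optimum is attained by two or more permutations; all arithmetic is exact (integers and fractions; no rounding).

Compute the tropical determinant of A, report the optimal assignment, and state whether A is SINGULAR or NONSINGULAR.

σ = (0, 1, 2): 6 + 21 + 7 = 34
σ = (0, 2, 1): 6 + 19 + (-1) = 24
σ = (1, 0, 2): 25 + 3 + 7 = 35
σ = (1, 2, 0): 25 + 19 + 23 = 67
σ = (2, 0, 1): 23 + 3 + (-1) = 25
σ = (2, 1, 0): 23 + 21 + 23 = 67
Optimal value attained by: σ = (1, 2, 0).
Answer: det⊕(A) = 67; verdict: SINGULAR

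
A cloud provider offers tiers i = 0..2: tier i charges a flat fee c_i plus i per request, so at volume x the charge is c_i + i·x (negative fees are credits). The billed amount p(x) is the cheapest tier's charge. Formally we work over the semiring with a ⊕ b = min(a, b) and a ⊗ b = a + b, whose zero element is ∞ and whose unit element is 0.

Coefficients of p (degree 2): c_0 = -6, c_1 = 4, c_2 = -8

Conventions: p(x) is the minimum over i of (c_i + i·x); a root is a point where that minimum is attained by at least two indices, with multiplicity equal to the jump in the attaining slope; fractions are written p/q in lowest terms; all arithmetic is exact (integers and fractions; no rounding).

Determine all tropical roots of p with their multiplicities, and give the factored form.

hull edge (i=0, c=-6) to (i=2, c=-8): slope -1, span 2
Factored form: p(x) = -8 ⊗ (x ⊕ 1) ⊗ (x ⊕ 1)
Answer: roots = 1 (mult 2)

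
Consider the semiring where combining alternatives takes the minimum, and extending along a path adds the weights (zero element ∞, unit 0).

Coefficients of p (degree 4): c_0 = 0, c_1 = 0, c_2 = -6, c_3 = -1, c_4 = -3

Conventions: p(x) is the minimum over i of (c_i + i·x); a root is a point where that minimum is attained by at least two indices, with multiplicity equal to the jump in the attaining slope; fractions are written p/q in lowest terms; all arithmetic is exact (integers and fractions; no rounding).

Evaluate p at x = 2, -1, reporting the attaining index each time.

p(2) = min(0+0·2=0, 0+1·2=2, -6+2·2=-2, -1+3·2=5, -3+4·2=5) = -2 (attained by i=2)
p(-1) = min(0+0·(-1)=0, 0+1·(-1)=-1, -6+2·(-1)=-8, -1+3·(-1)=-4, -3+4·(-1)=-7) = -8 (attained by i=2)
Answer: p(2) = -2; p(-1) = -8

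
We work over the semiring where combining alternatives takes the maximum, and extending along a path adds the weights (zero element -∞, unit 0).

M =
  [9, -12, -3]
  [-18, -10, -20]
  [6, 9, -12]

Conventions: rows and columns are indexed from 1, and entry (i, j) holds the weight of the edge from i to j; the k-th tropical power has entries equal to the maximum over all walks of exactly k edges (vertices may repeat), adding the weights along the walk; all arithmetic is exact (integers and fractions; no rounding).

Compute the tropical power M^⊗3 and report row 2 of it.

M^⊗2:
  [18, 6, 6]
  [-9, -11, -21]
  [15, -1, 3]
M^⊗3:
  [27, 15, 15]
  [0, -12, -12]
  [24, 12, 12]
Answer: row 2 of M^⊗3 = [0, -12, -12]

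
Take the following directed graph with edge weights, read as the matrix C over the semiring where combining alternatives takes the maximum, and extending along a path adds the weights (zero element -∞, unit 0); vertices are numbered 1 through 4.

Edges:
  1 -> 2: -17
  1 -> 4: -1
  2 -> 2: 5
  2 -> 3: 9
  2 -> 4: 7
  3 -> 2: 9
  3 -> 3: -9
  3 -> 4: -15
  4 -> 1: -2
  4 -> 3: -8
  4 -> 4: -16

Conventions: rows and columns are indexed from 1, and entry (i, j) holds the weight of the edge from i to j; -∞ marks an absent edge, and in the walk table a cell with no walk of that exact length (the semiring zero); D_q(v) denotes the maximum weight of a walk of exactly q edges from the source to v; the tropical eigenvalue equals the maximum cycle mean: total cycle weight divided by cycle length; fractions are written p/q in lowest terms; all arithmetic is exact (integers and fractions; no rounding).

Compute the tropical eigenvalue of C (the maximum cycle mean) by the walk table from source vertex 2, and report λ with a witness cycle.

q=0: [-∞, 0, -∞, -∞]
q=1: [-∞, 5, 9, 7]
q=2: [5, 18, 14, 12]
q=3: [10, 23, 27, 25]
q=4: [23, 36, 32, 30]
Optimal cycle mean attained by: cycle 2->3->2, total 9 + 9, length 2.
Answer: λ = 9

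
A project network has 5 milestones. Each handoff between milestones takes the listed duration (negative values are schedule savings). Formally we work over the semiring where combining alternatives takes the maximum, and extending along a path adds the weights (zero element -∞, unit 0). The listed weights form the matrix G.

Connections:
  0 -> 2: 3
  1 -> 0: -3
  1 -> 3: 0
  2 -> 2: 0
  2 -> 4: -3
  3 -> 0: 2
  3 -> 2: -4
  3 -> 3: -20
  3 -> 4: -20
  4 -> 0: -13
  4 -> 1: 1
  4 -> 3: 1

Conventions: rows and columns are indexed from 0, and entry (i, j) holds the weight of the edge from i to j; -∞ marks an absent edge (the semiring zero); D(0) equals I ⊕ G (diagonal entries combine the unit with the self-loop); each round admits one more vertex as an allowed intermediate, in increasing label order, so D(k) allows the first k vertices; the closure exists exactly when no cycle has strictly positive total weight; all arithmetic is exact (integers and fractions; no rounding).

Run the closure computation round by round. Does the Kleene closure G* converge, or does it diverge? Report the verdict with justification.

D(0):
  [0, -∞, 3, -∞, -∞]
  [-3, 0, -∞, 0, -∞]
  [-∞, -∞, 0, -∞, -3]
  [2, -∞, -4, 0, -20]
  [-13, 1, -∞, 1, 0]
D(1):
  [0, -∞, 3, -∞, -∞]
  [-3, 0, 0, 0, -∞]
  [-∞, -∞, 0, -∞, -3]
  [2, -∞, 5, 0, -20]
  [-13, 1, -10, 1, 0]
D(2):
  [0, -∞, 3, -∞, -∞]
  [-3, 0, 0, 0, -∞]
  [-∞, -∞, 0, -∞, -3]
  [2, -∞, 5, 0, -20]
  [-2, 1, 1, 1, 0]
D(3):
  [0, -∞, 3, -∞, 0]
  [-3, 0, 0, 0, -3]
  [-∞, -∞, 0, -∞, -3]
  [2, -∞, 5, 0, 2]
  [-2, 1, 1, 1, 0]
Detection: at round 4, diagonal entry (4, 4) turns strictly positive.
Key observation: the cycle 4->1->3->0->2->4 has total weight 1 + 0 + 2 + 3 + (-3), which is strictly positive.
Answer: DIVERGES — positive cycle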